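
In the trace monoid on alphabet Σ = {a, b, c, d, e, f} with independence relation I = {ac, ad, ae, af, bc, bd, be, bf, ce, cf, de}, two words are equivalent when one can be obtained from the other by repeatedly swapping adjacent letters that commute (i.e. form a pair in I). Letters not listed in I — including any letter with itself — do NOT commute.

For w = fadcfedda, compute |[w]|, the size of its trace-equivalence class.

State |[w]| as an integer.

piece 0:f — minimal
piece 1:a — minimal
piece 2:d rests on {0:f}
piece 3:c rests on {2:d}
piece 4:f rests on {2:d}
piece 5:e rests on {4:f}
piece 6:d rests on {3:c, 4:f}
piece 7:d rests on {6:d}
piece 8:a rests on {1:a}
minimal pieces: {0:f, 1:a}
ways to finish when only these pieces remain (= sum over removing one remaining piece with nothing left below it):
  1 left: {5}→1  {7}→1  {8}→1
  2 left: {1,8}→1  {5,7}→2  {5,8}→2  {6,7}→1  {7,8}→2
  3 left: {1,5,8}→3  {1,7,8}→3  {3,6,7}→1  {5,6,7}→3  {5,7,8}→6  {6,7,8}→3
  4 left: {1,5,7,8}→12  {1,6,7,8}→6  {3,5,6,7}→4  {3,6,7,8}→4  {4,5,6,7}→3  {5,6,7,8}→12
  5 left: {1,3,6,7,8}→10  {1,5,6,7,8}→30  {3,4,5,6,7}→7  {3,5,6,7,8}→20  {4,5,6,7,8}→15
  6 left: {1,3,5,6,7,8}→60  {1,4,5,6,7,8}→45  {2,3,4,5,6,7}→7  {3,4,5,6,7,8}→42
  7 left: {0,2,3,4,5,6,7}→7  {1,3,4,5,6,7,8}→147  {2,3,4,5,6,7,8}→49
  placing 0:f first → 196 extensions
  placing 1:a first → 56 extensions
total linear extensions = 252

252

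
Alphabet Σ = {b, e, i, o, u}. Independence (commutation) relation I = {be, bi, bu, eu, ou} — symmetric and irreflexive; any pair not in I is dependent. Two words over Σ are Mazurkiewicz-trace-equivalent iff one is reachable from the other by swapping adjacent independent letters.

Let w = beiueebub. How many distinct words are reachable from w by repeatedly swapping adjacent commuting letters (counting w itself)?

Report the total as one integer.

504

0(b) covers ∅
1(e) covers ∅
2(i) covers 1:e
3(u) covers 2:i
4(e) covers 2:i
5(e) covers 4:e
6(b) covers 0:b
7(u) covers 3:u
8(b) covers 6:b
floor of heap: 0:b, 1:e
completions by unplaced set U, small U first (add the entries for U minus each lowest piece of U):
  |U|=1: {5}:1  {7}:1  {8}:1
  |U|=2: {3,7}:1  {4,5}:1  {5,7}:2  {5,8}:2  {6,8}:1  {7,8}:2
  |U|=3: {0,6,8}:1  {3,5,7}:3  {3,7,8}:3  {4,5,7}:3  {4,5,8}:3  {5,6,8}:3  {5,7,8}:6  {6,7,8}:3
  |U|=4: {0,5,6,8}:4  {0,6,7,8}:4  {3,4,5,7}:6  {3,5,7,8}:12  {3,6,7,8}:6  {4,5,6,8}:6  {4,5,7,8}:12  {5,6,7,8}:12
  |U|=5: {0,3,6,7,8}:10  {0,4,5,6,8}:10  {0,5,6,7,8}:20  {2,3,4,5,7}:6  {3,4,5,7,8}:30  {3,5,6,7,8}:30  {4,5,6,7,8}:30
  |U|=6: {0,3,5,6,7,8}:60  {0,4,5,6,7,8}:60  {1,2,3,4,5,7}:6  {2,3,4,5,7,8}:36  {3,4,5,6,7,8}:90
  |U|=7: {0,3,4,5,6,7,8}:210  {1,2,3,4,5,7,8}:42  {2,3,4,5,6,7,8}:126
  start at 0(b): 168
  start at 1(e): 336
sum over floor = 504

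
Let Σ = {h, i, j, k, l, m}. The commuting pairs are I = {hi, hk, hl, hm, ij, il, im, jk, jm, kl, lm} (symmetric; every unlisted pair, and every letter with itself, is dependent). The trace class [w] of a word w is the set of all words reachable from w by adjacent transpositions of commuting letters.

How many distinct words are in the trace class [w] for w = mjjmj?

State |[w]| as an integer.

piece 0:m — minimal
piece 1:j — minimal
piece 2:j rests on {1:j}
piece 3:m rests on {0:m}
piece 4:j rests on {2:j}
minimal pieces: {0:m, 1:j}
ways to finish when only these pieces remain (= sum over removing one remaining piece with nothing left below it):
  1 left: {3}→1  {4}→1
  2 left: {0,3}→1  {2,4}→1  {3,4}→2
  3 left: {0,3,4}→3  {1,2,4}→1  {2,3,4}→3
  placing 0:m first → 4 extensions
  placing 1:j first → 6 extensions
total linear extensions = 10

10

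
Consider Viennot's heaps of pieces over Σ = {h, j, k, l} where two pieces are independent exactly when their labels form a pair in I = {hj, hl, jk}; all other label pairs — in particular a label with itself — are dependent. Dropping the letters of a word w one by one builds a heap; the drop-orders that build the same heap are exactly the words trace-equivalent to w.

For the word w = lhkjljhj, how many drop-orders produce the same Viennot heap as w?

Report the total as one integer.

piece 0:l — minimal
piece 1:h — minimal
piece 2:k rests on {0:l, 1:h}
piece 3:j rests on {0:l}
piece 4:l rests on {2:k, 3:j}
piece 5:j rests on {4:l}
piece 6:h rests on {2:k}
piece 7:j rests on {5:j}
minimal pieces: {0:l, 1:h}
ways to finish when only these pieces remain (= sum over removing one remaining piece with nothing left below it):
  1 left: {6}→1  {7}→1
  2 left: {5,7}→1  {6,7}→2
  3 left: {4,5,7}→1  {5,6,7}→3
  4 left: {3,4,5,7}→1  {4,5,6,7}→4
  5 left: {2,4,5,6,7}→4  {3,4,5,6,7}→5
  6 left: {1,2,4,5,6,7}→4  {2,3,4,5,6,7}→9
  placing 0:l first → 13 extensions
  placing 1:h first → 9 extensions
total linear extensions = 22

22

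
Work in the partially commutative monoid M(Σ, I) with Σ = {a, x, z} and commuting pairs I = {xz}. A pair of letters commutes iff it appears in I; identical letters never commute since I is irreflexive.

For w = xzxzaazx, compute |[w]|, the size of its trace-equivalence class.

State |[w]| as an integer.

12

0(x) covers ∅
1(z) covers ∅
2(x) covers 0:x
3(z) covers 1:z
4(a) covers 2:x, 3:z
5(a) covers 4:a
6(z) covers 5:a
7(x) covers 5:a
floor of heap: 0:x, 1:z
completions by unplaced set U, small U first (add the entries for U minus each lowest piece of U):
  |U|=1: {6}:1  {7}:1
  |U|=2: {6,7}:2
  |U|=3: {5,6,7}:2
  |U|=4: {4,5,6,7}:2
  |U|=5: {2,4,5,6,7}:2  {3,4,5,6,7}:2
  |U|=6: {0,2,4,5,6,7}:2  {1,3,4,5,6,7}:2  {2,3,4,5,6,7}:4
  start at 0(x): 6
  start at 1(z): 6
sum over floor = 12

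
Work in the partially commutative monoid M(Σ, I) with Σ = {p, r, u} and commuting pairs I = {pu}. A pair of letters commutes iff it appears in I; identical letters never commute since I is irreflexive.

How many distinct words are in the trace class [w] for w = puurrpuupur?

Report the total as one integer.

30

drop 0:p onto floor
drop 1:u onto floor
drop 2:u onto {1:u}
drop 3:r onto {0:p, 2:u}
drop 4:r onto {3:r}
drop 5:p onto {4:r}
drop 6:u onto {4:r}
drop 7:u onto {6:u}
drop 8:p onto {5:p}
drop 9:u onto {7:u}
drop 10:r onto {8:p, 9:u}
ground layer = {0:p, 1:u}
drop-orders for the pieces not yet dropped (sum over which currently-grounded one goes next):
  1 to go: {10} 1
  2 to go: {8,10} 1  {9,10} 1
  3 to go: {5,8,10} 1  {7,9,10} 1  {8,9,10} 2
  4 to go: {5,8,9,10} 3  {6,7,9,10} 1  {7,8,9,10} 3
  5 to go: {5,7,8,9,10} 6  {6,7,8,9,10} 4
  6 to go: {5,6,7,8,9,10} 10
  7 to go: {4,5,6,7,8,9,10} 10
  8 to go: {3,4,5,6,7,8,9,10} 10
  9 to go: {0,3,4,5,6,7,8,9,10} 10  {2,3,4,5,6,7,8,9,10} 10
  if 0:p drops first: 10 orders
  if 1:u drops first: 20 orders
heap linearizations: 30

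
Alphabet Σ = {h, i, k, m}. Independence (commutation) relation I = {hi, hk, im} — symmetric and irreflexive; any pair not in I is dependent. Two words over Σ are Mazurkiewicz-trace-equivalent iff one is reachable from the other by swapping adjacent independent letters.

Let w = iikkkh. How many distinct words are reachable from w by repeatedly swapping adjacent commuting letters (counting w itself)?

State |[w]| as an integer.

6

drop 0:i onto floor
drop 1:i onto {0:i}
drop 2:k onto {1:i}
drop 3:k onto {2:k}
drop 4:k onto {3:k}
drop 5:h onto floor
ground layer = {0:i, 5:h}
drop-orders for the pieces not yet dropped (sum over which currently-grounded one goes next):
  1 to go: {4} 1  {5} 1
  2 to go: {3,4} 1  {4,5} 2
  3 to go: {2,3,4} 1  {3,4,5} 3
  4 to go: {1,2,3,4} 1  {2,3,4,5} 4
  if 0:i drops first: 5 orders
  if 5:h drops first: 1 orders
heap linearizations: 6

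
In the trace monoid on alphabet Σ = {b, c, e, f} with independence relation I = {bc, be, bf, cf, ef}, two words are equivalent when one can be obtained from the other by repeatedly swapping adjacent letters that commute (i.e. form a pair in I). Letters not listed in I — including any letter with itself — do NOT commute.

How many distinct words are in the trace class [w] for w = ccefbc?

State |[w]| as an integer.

0(c) covers ∅
1(c) covers 0:c
2(e) covers 1:c
3(f) covers ∅
4(b) covers ∅
5(c) covers 2:e
floor of heap: 0:c, 3:f, 4:b
completions by unplaced set U, small U first (add the entries for U minus each lowest piece of U):
  |U|=1: {3}:1  {4}:1  {5}:1
  |U|=2: {2,5}:1  {3,4}:2  {3,5}:2  {4,5}:2
  |U|=3: {1,2,5}:1  {2,3,5}:3  {2,4,5}:3  {3,4,5}:6
  |U|=4: {0,1,2,5}:1  {1,2,3,5}:4  {1,2,4,5}:4  {2,3,4,5}:12
  start at 0(c): 20
  start at 3(f): 5
  start at 4(b): 5
sum over floor = 30

30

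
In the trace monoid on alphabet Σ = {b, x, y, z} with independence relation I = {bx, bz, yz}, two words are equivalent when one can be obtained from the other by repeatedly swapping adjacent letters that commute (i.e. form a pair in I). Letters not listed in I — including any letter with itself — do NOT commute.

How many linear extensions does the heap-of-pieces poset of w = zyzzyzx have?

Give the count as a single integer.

piece 0:z — minimal
piece 1:y — minimal
piece 2:z rests on {0:z}
piece 3:z rests on {2:z}
piece 4:y rests on {1:y}
piece 5:z rests on {3:z}
piece 6:x rests on {4:y, 5:z}
minimal pieces: {0:z, 1:y}
ways to finish when only these pieces remain (= sum over removing one remaining piece with nothing left below it):
  1 left: {6}→1
  2 left: {4,6}→1  {5,6}→1
  3 left: {1,4,6}→1  {3,5,6}→1  {4,5,6}→2
  4 left: {1,4,5,6}→3  {2,3,5,6}→1  {3,4,5,6}→3
  5 left: {0,2,3,5,6}→1  {1,3,4,5,6}→6  {2,3,4,5,6}→4
  placing 0:z first → 10 extensions
  placing 1:y first → 5 extensions
total linear extensions = 15

15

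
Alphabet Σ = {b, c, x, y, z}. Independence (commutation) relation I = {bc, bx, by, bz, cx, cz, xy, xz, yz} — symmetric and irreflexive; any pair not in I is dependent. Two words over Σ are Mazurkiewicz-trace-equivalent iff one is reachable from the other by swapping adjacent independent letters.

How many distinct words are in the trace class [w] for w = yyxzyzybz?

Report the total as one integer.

drop 0:y onto floor
drop 1:y onto {0:y}
drop 2:x onto floor
drop 3:z onto floor
drop 4:y onto {1:y}
drop 5:z onto {3:z}
drop 6:y onto {4:y}
drop 7:b onto floor
drop 8:z onto {5:z}
ground layer = {0:y, 2:x, 3:z, 7:b}
drop-orders for the pieces not yet dropped (sum over which currently-grounded one goes next):
  1 to go: {2} 1  {6} 1  {7} 1  {8} 1
  2 to go: {2,6} 2  {2,7} 2  {2,8} 2  {4,6} 1  {5,8} 1  {6,7} 2  {6,8} 2  {7,8} 2
  3 to go: {1,4,6} 1  {2,4,6} 3  {2,5,8} 3  {2,6,7} 6  {2,6,8} 6  {2,7,8} 6  {3,5,8} 1  {4,6,7} 3  {4,6,8} 3  {5,6,8} 3  {5,7,8} 3  {6,7,8} 6
  4 to go: {0,1,4,6} 1  {1,2,4,6} 4  {1,4,6,7} 4  {1,4,6,8} 4  {2,3,5,8} 4  {2,4,6,7} 12  {2,4,6,8} 12  {2,5,6,8} 12  {2,5,7,8} 12  {2,6,7,8} 24  {3,5,6,8} 4  {3,5,7,8} 4  {4,5,6,8} 6  {4,6,7,8} 12  {5,6,7,8} 12
  5 to go: {0,1,2,4,6} 5  {0,1,4,6,7} 5  {0,1,4,6,8} 5  {1,2,4,6,7} 20  {1,2,4,6,8} 20  {1,4,5,6,8} 10  {1,4,6,7,8} 20  {2,3,5,6,8} 20  {2,3,5,7,8} 20  {2,4,5,6,8} 30  {2,4,6,7,8} 60  {2,5,6,7,8} 60  {3,4,5,6,8} 10  {3,5,6,7,8} 20  {4,5,6,7,8} 30
  6 to go: {0,1,2,4,6,7} 30  {0,1,2,4,6,8} 30  {0,1,4,5,6,8} 15  {0,1,4,6,7,8} 30  {1,2,4,5,6,8} 60  {1,2,4,6,7,8} 120  {1,3,4,5,6,8} 20  {1,4,5,6,7,8} 60  {2,3,4,5,6,8} 60  {2,3,5,6,7,8} 120  {2,4,5,6,7,8} 180  {3,4,5,6,7,8} 60
  7 to go: {0,1,2,4,5,6,8} 105  {0,1,2,4,6,7,8} 210  {0,1,3,4,5,6,8} 35  {0,1,4,5,6,7,8} 105  {1,2,3,4,5,6,8} 140  {1,2,4,5,6,7,8} 420  {1,3,4,5,6,7,8} 140  {2,3,4,5,6,7,8} 420
  if 0:y drops first: 1120 orders
  if 2:x drops first: 280 orders
  if 3:z drops first: 840 orders
  if 7:b drops first: 280 orders
heap linearizations: 2520

2520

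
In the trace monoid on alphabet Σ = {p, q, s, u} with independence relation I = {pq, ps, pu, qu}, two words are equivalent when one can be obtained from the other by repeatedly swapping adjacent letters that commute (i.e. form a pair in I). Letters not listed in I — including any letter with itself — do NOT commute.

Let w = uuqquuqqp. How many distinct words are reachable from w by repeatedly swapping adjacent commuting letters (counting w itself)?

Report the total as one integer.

630

drop 0:u onto floor
drop 1:u onto {0:u}
drop 2:q onto floor
drop 3:q onto {2:q}
drop 4:u onto {1:u}
drop 5:u onto {4:u}
drop 6:q onto {3:q}
drop 7:q onto {6:q}
drop 8:p onto floor
ground layer = {0:u, 2:q, 8:p}
drop-orders for the pieces not yet dropped (sum over which currently-grounded one goes next):
  1 to go: {5} 1  {7} 1  {8} 1
  2 to go: {4,5} 1  {5,7} 2  {5,8} 2  {6,7} 1  {7,8} 2
  3 to go: {1,4,5} 1  {3,6,7} 1  {4,5,7} 3  {4,5,8} 3  {5,6,7} 3  {5,7,8} 6  {6,7,8} 3
  4 to go: {0,1,4,5} 1  {1,4,5,7} 4  {1,4,5,8} 4  {2,3,6,7} 1  {3,5,6,7} 4  {3,6,7,8} 4  {4,5,6,7} 6  {4,5,7,8} 12  {5,6,7,8} 12
  5 to go: {0,1,4,5,7} 5  {0,1,4,5,8} 5  {1,4,5,6,7} 10  {1,4,5,7,8} 20  {2,3,5,6,7} 5  {2,3,6,7,8} 5  {3,4,5,6,7} 10  {3,5,6,7,8} 20  {4,5,6,7,8} 30
  6 to go: {0,1,4,5,6,7} 15  {0,1,4,5,7,8} 30  {1,3,4,5,6,7} 20  {1,4,5,6,7,8} 60  {2,3,4,5,6,7} 15  {2,3,5,6,7,8} 30  {3,4,5,6,7,8} 60
  7 to go: {0,1,3,4,5,6,7} 35  {0,1,4,5,6,7,8} 105  {1,2,3,4,5,6,7} 35  {1,3,4,5,6,7,8} 140  {2,3,4,5,6,7,8} 105
  if 0:u drops first: 280 orders
  if 2:q drops first: 280 orders
  if 8:p drops first: 70 orders
heap linearizations: 630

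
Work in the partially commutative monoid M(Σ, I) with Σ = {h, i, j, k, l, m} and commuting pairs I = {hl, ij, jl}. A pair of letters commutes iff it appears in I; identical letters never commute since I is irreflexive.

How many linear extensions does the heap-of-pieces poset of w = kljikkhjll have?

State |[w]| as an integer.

18

#0=k has no predecessor
#1=l depends on [0:k]
#2=j depends on [0:k]
#3=i depends on [1:l]
#4=k depends on [2:j, 3:i]
#5=k depends on [4:k]
#6=h depends on [5:k]
#7=j depends on [6:h]
#8=l depends on [5:k]
#9=l depends on [8:l]
sources: [0:k]
N(rest) = Σ N(rest − s) over sources s of rest; N(one piece) = 1:
  size 1 → [7]=1  [9]=1
  size 2 → [6,7]=1  [7,9]=2  [8,9]=1
  size 3 → [6,7,9]=3  [7,8,9]=3
  size 4 → [6,7,8,9]=6
  size 5 → [5,6,7,8,9]=6
  size 6 → [4,5,6,7,8,9]=6
  size 7 → [2,4,5,6,7,8,9]=6  [3,4,5,6,7,8,9]=6
  size 8 → [1,3,4,5,6,7,8,9]=6  [2,3,4,5,6,7,8,9]=12
  first=0(k) contributes 18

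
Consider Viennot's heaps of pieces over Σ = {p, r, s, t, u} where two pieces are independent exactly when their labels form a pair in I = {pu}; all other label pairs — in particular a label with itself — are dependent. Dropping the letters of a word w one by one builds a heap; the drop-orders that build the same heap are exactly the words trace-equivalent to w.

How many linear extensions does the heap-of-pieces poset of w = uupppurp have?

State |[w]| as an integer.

drop 0:u onto floor
drop 1:u onto {0:u}
drop 2:p onto floor
drop 3:p onto {2:p}
drop 4:p onto {3:p}
drop 5:u onto {1:u}
drop 6:r onto {4:p, 5:u}
drop 7:p onto {6:r}
ground layer = {0:u, 2:p}
drop-orders for the pieces not yet dropped (sum over which currently-grounded one goes next):
  1 to go: {7} 1
  2 to go: {6,7} 1
  3 to go: {4,6,7} 1  {5,6,7} 1
  4 to go: {1,5,6,7} 1  {3,4,6,7} 1  {4,5,6,7} 2
  5 to go: {0,1,5,6,7} 1  {1,4,5,6,7} 3  {2,3,4,6,7} 1  {3,4,5,6,7} 3
  6 to go: {0,1,4,5,6,7} 4  {1,3,4,5,6,7} 6  {2,3,4,5,6,7} 4
  if 0:u drops first: 10 orders
  if 2:p drops first: 10 orders
heap linearizations: 20

20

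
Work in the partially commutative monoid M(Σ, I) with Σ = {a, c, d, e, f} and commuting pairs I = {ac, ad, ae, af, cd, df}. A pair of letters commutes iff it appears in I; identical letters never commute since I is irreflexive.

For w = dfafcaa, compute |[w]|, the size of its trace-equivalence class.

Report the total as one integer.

140

0(d) covers ∅
1(f) covers ∅
2(a) covers ∅
3(f) covers 1:f
4(c) covers 3:f
5(a) covers 2:a
6(a) covers 5:a
floor of heap: 0:d, 1:f, 2:a
completions by unplaced set U, small U first (add the entries for U minus each lowest piece of U):
  |U|=1: {0}:1  {4}:1  {6}:1
  |U|=2: {0,4}:2  {0,6}:2  {3,4}:1  {4,6}:2  {5,6}:1
  |U|=3: {0,3,4}:3  {0,4,6}:6  {0,5,6}:3  {1,3,4}:1  {2,5,6}:1  {3,4,6}:3  {4,5,6}:3
  |U|=4: {0,1,3,4}:4  {0,2,5,6}:4  {0,3,4,6}:12  {0,4,5,6}:12  {1,3,4,6}:4  {2,4,5,6}:4  {3,4,5,6}:6
  |U|=5: {0,1,3,4,6}:20  {0,2,4,5,6}:20  {0,3,4,5,6}:30  {1,3,4,5,6}:10  {2,3,4,5,6}:10
  start at 0(d): 20
  start at 1(f): 60
  start at 2(a): 60
sum over floor = 140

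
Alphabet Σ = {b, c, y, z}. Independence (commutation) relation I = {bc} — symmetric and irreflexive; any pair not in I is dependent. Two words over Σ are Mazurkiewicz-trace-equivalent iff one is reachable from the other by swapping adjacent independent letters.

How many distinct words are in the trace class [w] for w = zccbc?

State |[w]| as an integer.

4

drop 0:z onto floor
drop 1:c onto {0:z}
drop 2:c onto {1:c}
drop 3:b onto {0:z}
drop 4:c onto {2:c}
ground layer = {0:z}
drop-orders for the pieces not yet dropped (sum over which currently-grounded one goes next):
  1 to go: {3} 1  {4} 1
  2 to go: {2,4} 1  {3,4} 2
  3 to go: {1,2,4} 1  {2,3,4} 3
  if 0:z drops first: 4 orders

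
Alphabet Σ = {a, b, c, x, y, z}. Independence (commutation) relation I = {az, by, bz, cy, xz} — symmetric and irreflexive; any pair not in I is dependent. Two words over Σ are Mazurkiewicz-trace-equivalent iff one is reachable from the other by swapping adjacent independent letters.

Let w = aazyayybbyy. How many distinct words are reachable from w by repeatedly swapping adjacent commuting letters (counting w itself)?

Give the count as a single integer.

drop 0:a onto floor
drop 1:a onto {0:a}
drop 2:z onto floor
drop 3:y onto {1:a, 2:z}
drop 4:a onto {3:y}
drop 5:y onto {4:a}
drop 6:y onto {5:y}
drop 7:b onto {4:a}
drop 8:b onto {7:b}
drop 9:y onto {6:y}
drop 10:y onto {9:y}
ground layer = {0:a, 2:z}
drop-orders for the pieces not yet dropped (sum over which currently-grounded one goes next):
  1 to go: {8} 1  {10} 1
  2 to go: {7,8} 1  {8,10} 2  {9,10} 1
  3 to go: {6,9,10} 1  {7,8,10} 3  {8,9,10} 3
  4 to go: {5,6,9,10} 1  {6,8,9,10} 4  {7,8,9,10} 6
  5 to go: {5,6,8,9,10} 5  {6,7,8,9,10} 10
  6 to go: {5,6,7,8,9,10} 15
  7 to go: {4,5,6,7,8,9,10} 15
  8 to go: {3,4,5,6,7,8,9,10} 15
  9 to go: {1,3,4,5,6,7,8,9,10} 15  {2,3,4,5,6,7,8,9,10} 15
  if 0:a drops first: 30 orders
  if 2:z drops first: 15 orders
heap linearizations: 45

45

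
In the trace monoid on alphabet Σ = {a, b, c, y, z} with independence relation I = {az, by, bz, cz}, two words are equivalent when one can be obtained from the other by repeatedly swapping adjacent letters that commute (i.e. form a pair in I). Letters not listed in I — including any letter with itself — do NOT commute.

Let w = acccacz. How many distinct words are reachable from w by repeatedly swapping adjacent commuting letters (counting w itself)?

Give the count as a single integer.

7

drop 0:a onto floor
drop 1:c onto {0:a}
drop 2:c onto {1:c}
drop 3:c onto {2:c}
drop 4:a onto {3:c}
drop 5:c onto {4:a}
drop 6:z onto floor
ground layer = {0:a, 6:z}
drop-orders for the pieces not yet dropped (sum over which currently-grounded one goes next):
  1 to go: {5} 1  {6} 1
  2 to go: {4,5} 1  {5,6} 2
  3 to go: {3,4,5} 1  {4,5,6} 3
  4 to go: {2,3,4,5} 1  {3,4,5,6} 4
  5 to go: {1,2,3,4,5} 1  {2,3,4,5,6} 5
  if 0:a drops first: 6 orders
  if 6:z drops first: 1 orders
heap linearizations: 7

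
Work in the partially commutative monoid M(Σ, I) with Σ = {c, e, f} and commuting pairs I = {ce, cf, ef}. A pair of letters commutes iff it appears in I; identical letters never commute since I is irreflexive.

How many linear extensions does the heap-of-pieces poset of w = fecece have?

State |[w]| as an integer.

drop 0:f onto floor
drop 1:e onto floor
drop 2:c onto floor
drop 3:e onto {1:e}
drop 4:c onto {2:c}
drop 5:e onto {3:e}
ground layer = {0:f, 1:e, 2:c}
drop-orders for the pieces not yet dropped (sum over which currently-grounded one goes next):
  1 to go: {0} 1  {4} 1  {5} 1
  2 to go: {0,4} 2  {0,5} 2  {2,4} 1  {3,5} 1  {4,5} 2
  3 to go: {0,2,4} 3  {0,3,5} 3  {0,4,5} 6  {1,3,5} 1  {2,4,5} 3  {3,4,5} 3
  4 to go: {0,1,3,5} 4  {0,2,4,5} 12  {0,3,4,5} 12  {1,3,4,5} 4  {2,3,4,5} 6
  if 0:f drops first: 10 orders
  if 1:e drops first: 30 orders
  if 2:c drops first: 20 orders
heap linearizations: 60

60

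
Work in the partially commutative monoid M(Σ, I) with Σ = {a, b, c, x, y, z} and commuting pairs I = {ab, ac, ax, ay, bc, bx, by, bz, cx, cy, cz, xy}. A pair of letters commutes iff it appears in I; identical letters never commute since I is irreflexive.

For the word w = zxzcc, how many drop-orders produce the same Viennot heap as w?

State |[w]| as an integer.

10

#0=z has no predecessor
#1=x depends on [0:z]
#2=z depends on [1:x]
#3=c has no predecessor
#4=c depends on [3:c]
sources: [0:z, 3:c]
N(rest) = Σ N(rest − s) over sources s of rest; N(one piece) = 1:
  size 1 → [2]=1  [4]=1
  size 2 → [1,2]=1  [2,4]=2  [3,4]=1
  size 3 → [0,1,2]=1  [1,2,4]=3  [2,3,4]=3
  first=0(z) contributes 6
  first=3(c) contributes 4
|[w]| = 10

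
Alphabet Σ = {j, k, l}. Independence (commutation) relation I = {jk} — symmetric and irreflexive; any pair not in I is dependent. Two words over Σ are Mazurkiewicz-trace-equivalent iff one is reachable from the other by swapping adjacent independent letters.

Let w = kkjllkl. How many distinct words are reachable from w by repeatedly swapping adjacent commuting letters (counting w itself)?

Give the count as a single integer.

3

drop 0:k onto floor
drop 1:k onto {0:k}
drop 2:j onto floor
drop 3:l onto {1:k, 2:j}
drop 4:l onto {3:l}
drop 5:k onto {4:l}
drop 6:l onto {5:k}
ground layer = {0:k, 2:j}
drop-orders for the pieces not yet dropped (sum over which currently-grounded one goes next):
  1 to go: {6} 1
  2 to go: {5,6} 1
  3 to go: {4,5,6} 1
  4 to go: {3,4,5,6} 1
  5 to go: {1,3,4,5,6} 1  {2,3,4,5,6} 1
  if 0:k drops first: 2 orders
  if 2:j drops first: 1 orders
heap linearizations: 3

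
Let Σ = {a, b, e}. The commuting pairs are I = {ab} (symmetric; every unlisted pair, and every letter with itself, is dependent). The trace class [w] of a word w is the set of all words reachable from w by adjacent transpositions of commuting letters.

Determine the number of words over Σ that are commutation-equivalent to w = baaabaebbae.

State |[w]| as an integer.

piece 0:b — minimal
piece 1:a — minimal
piece 2:a rests on {1:a}
piece 3:a rests on {2:a}
piece 4:b rests on {0:b}
piece 5:a rests on {3:a}
piece 6:e rests on {4:b, 5:a}
piece 7:b rests on {6:e}
piece 8:b rests on {7:b}
piece 9:a rests on {6:e}
piece 10:e rests on {8:b, 9:a}
minimal pieces: {0:b, 1:a}
ways to finish when only these pieces remain (= sum over removing one remaining piece with nothing left below it):
  1 left: {10}→1
  2 left: {8,10}→1  {9,10}→1
  3 left: {7,8,10}→1  {8,9,10}→2
  4 left: {7,8,9,10}→3
  5 left: {6,7,8,9,10}→3
  6 left: {4,6,7,8,9,10}→3  {5,6,7,8,9,10}→3
  7 left: {0,4,6,7,8,9,10}→3  {3,5,6,7,8,9,10}→3  {4,5,6,7,8,9,10}→6
  8 left: {0,4,5,6,7,8,9,10}→9  {2,3,5,6,7,8,9,10}→3  {3,4,5,6,7,8,9,10}→9
  9 left: {0,3,4,5,6,7,8,9,10}→18  {1,2,3,5,6,7,8,9,10}→3  {2,3,4,5,6,7,8,9,10}→12
  placing 0:b first → 15 extensions
  placing 1:a first → 30 extensions
total linear extensions = 45

45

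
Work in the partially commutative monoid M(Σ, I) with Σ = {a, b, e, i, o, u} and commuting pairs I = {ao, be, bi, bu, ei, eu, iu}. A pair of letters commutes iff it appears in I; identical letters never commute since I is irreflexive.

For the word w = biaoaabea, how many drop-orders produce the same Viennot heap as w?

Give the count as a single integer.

#0=b has no predecessor
#1=i has no predecessor
#2=a depends on [0:b, 1:i]
#3=o depends on [0:b, 1:i]
#4=a depends on [2:a]
#5=a depends on [4:a]
#6=b depends on [3:o, 5:a]
#7=e depends on [3:o, 5:a]
#8=a depends on [6:b, 7:e]
sources: [0:b, 1:i]
N(rest) = Σ N(rest − s) over sources s of rest; N(one piece) = 1:
  size 1 → [8]=1
  size 2 → [6,8]=1  [7,8]=1
  size 3 → [6,7,8]=2
  size 4 → [3,6,7,8]=2  [5,6,7,8]=2
  size 5 → [3,5,6,7,8]=4  [4,5,6,7,8]=2
  size 6 → [2,4,5,6,7,8]=2  [3,4,5,6,7,8]=6
  size 7 → [2,3,4,5,6,7,8]=8
  first=0(b) contributes 8
  first=1(i) contributes 8
|[w]| = 16

16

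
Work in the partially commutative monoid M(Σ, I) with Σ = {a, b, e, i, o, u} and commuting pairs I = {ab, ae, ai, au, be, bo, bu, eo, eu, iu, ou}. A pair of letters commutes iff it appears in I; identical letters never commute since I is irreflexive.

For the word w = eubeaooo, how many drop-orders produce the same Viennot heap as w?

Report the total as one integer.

piece 0:e — minimal
piece 1:u — minimal
piece 2:b — minimal
piece 3:e rests on {0:e}
piece 4:a — minimal
piece 5:o rests on {4:a}
piece 6:o rests on {5:o}
piece 7:o rests on {6:o}
minimal pieces: {0:e, 1:u, 2:b, 4:a}
ways to finish when only these pieces remain (= sum over removing one remaining piece with nothing left below it):
  1 left: {1}→1  {2}→1  {3}→1  {7}→1
  2 left: {0,3}→1  {1,2}→2  {1,3}→2  {1,7}→2  {2,3}→2  {2,7}→2  {3,7}→2  {6,7}→1
  3 left: {0,1,3}→3  {0,2,3}→3  {0,3,7}→3  {1,2,3}→6  {1,2,7}→6  {1,3,7}→6  {1,6,7}→3  {2,3,7}→6  {2,6,7}→3  {3,6,7}→3  {5,6,7}→1
  4 left: {0,1,2,3}→12  {0,1,3,7}→12  {0,2,3,7}→12  {0,3,6,7}→6  {1,2,3,7}→24  {1,2,6,7}→12  {1,3,6,7}→12  {1,5,6,7}→4  {2,3,6,7}→12  {2,5,6,7}→4  {3,5,6,7}→4  {4,5,6,7}→1
  5 left: {0,1,2,3,7}→60  {0,1,3,6,7}→30  {0,2,3,6,7}→30  {0,3,5,6,7}→10  {1,2,3,6,7}→60  {1,2,5,6,7}→20  {1,3,5,6,7}→20  {1,4,5,6,7}→5  {2,3,5,6,7}→20  {2,4,5,6,7}→5  {3,4,5,6,7}→5
  6 left: {0,1,2,3,6,7}→180  {0,1,3,5,6,7}→60  {0,2,3,5,6,7}→60  {0,3,4,5,6,7}→15  {1,2,3,5,6,7}→120  {1,2,4,5,6,7}→30  {1,3,4,5,6,7}→30  {2,3,4,5,6,7}→30
  placing 0:e first → 210 extensions
  placing 1:u first → 105 extensions
  placing 2:b first → 105 extensions
  placing 4:a first → 420 extensions
total linear extensions = 840

840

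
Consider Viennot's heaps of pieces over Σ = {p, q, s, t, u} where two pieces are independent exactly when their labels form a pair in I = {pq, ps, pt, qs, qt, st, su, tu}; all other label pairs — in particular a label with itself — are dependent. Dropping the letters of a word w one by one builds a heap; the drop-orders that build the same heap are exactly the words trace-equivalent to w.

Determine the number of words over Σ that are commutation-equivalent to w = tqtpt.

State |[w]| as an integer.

20

#0=t has no predecessor
#1=q has no predecessor
#2=t depends on [0:t]
#3=p has no predecessor
#4=t depends on [2:t]
sources: [0:t, 1:q, 3:p]
N(rest) = Σ N(rest − s) over sources s of rest; N(one piece) = 1:
  size 1 → [1]=1  [3]=1  [4]=1
  size 2 → [1,3]=2  [1,4]=2  [2,4]=1  [3,4]=2
  size 3 → [0,2,4]=1  [1,2,4]=3  [1,3,4]=6  [2,3,4]=3
  first=0(t) contributes 12
  first=1(q) contributes 4
  first=3(p) contributes 4
|[w]| = 20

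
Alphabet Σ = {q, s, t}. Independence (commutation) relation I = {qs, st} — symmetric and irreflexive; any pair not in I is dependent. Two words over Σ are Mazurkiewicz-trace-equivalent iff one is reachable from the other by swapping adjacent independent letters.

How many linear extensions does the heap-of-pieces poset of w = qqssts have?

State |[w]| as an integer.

drop 0:q onto floor
drop 1:q onto {0:q}
drop 2:s onto floor
drop 3:s onto {2:s}
drop 4:t onto {1:q}
drop 5:s onto {3:s}
ground layer = {0:q, 2:s}
drop-orders for the pieces not yet dropped (sum over which currently-grounded one goes next):
  1 to go: {4} 1  {5} 1
  2 to go: {1,4} 1  {3,5} 1  {4,5} 2
  3 to go: {0,1,4} 1  {1,4,5} 3  {2,3,5} 1  {3,4,5} 3
  4 to go: {0,1,4,5} 4  {1,3,4,5} 6  {2,3,4,5} 4
  if 0:q drops first: 10 orders
  if 2:s drops first: 10 orders
heap linearizations: 20

20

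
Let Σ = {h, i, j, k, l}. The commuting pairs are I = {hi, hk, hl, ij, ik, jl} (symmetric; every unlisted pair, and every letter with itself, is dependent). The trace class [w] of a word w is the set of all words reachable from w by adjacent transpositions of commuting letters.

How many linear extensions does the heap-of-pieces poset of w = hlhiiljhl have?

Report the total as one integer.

126

drop 0:h onto floor
drop 1:l onto floor
drop 2:h onto {0:h}
drop 3:i onto {1:l}
drop 4:i onto {3:i}
drop 5:l onto {4:i}
drop 6:j onto {2:h}
drop 7:h onto {6:j}
drop 8:l onto {5:l}
ground layer = {0:h, 1:l}
drop-orders for the pieces not yet dropped (sum over which currently-grounded one goes next):
  1 to go: {7} 1  {8} 1
  2 to go: {5,8} 1  {6,7} 1  {7,8} 2
  3 to go: {2,6,7} 1  {4,5,8} 1  {5,7,8} 3  {6,7,8} 3
  4 to go: {0,2,6,7} 1  {2,6,7,8} 4  {3,4,5,8} 1  {4,5,7,8} 4  {5,6,7,8} 6
  5 to go: {0,2,6,7,8} 5  {1,3,4,5,8} 1  {2,5,6,7,8} 10  {3,4,5,7,8} 5  {4,5,6,7,8} 10
  6 to go: {0,2,5,6,7,8} 15  {1,3,4,5,7,8} 6  {2,4,5,6,7,8} 20  {3,4,5,6,7,8} 15
  7 to go: {0,2,4,5,6,7,8} 35  {1,3,4,5,6,7,8} 21  {2,3,4,5,6,7,8} 35
  if 0:h drops first: 56 orders
  if 1:l drops first: 70 orders
heap linearizations: 126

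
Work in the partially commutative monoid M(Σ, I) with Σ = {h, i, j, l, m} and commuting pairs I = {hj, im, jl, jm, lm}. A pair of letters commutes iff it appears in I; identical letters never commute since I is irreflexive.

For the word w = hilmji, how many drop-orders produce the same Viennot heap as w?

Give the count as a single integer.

10

drop 0:h onto floor
drop 1:i onto {0:h}
drop 2:l onto {1:i}
drop 3:m onto {0:h}
drop 4:j onto {1:i}
drop 5:i onto {2:l, 4:j}
ground layer = {0:h}
drop-orders for the pieces not yet dropped (sum over which currently-grounded one goes next):
  1 to go: {3} 1  {5} 1
  2 to go: {2,5} 1  {3,5} 2  {4,5} 1
  3 to go: {2,3,5} 3  {2,4,5} 2  {3,4,5} 3
  4 to go: {1,2,4,5} 2  {2,3,4,5} 8
  if 0:h drops first: 10 orders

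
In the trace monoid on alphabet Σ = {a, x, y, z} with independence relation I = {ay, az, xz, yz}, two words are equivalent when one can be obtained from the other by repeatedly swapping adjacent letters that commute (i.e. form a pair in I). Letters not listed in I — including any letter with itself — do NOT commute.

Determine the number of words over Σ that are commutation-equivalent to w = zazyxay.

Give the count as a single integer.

piece 0:z — minimal
piece 1:a — minimal
piece 2:z rests on {0:z}
piece 3:y — minimal
piece 4:x rests on {1:a, 3:y}
piece 5:a rests on {4:x}
piece 6:y rests on {4:x}
minimal pieces: {0:z, 1:a, 3:y}
ways to finish when only these pieces remain (= sum over removing one remaining piece with nothing left below it):
  1 left: {2}→1  {5}→1  {6}→1
  2 left: {0,2}→1  {2,5}→2  {2,6}→2  {5,6}→2
  3 left: {0,2,5}→3  {0,2,6}→3  {2,5,6}→6  {4,5,6}→2
  4 left: {0,2,5,6}→12  {1,4,5,6}→2  {2,4,5,6}→8  {3,4,5,6}→2
  5 left: {0,2,4,5,6}→20  {1,2,4,5,6}→10  {1,3,4,5,6}→4  {2,3,4,5,6}→10
  placing 0:z first → 24 extensions
  placing 1:a first → 30 extensions
  placing 3:y first → 30 extensions
total linear extensions = 84

84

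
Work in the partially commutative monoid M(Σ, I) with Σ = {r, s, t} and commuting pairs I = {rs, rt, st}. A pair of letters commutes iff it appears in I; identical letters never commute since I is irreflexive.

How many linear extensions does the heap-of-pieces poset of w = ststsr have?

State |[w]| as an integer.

0(s) covers ∅
1(t) covers ∅
2(s) covers 0:s
3(t) covers 1:t
4(s) covers 2:s
5(r) covers ∅
floor of heap: 0:s, 1:t, 5:r
completions by unplaced set U, small U first (add the entries for U minus each lowest piece of U):
  |U|=1: {3}:1  {4}:1  {5}:1
  |U|=2: {1,3}:1  {2,4}:1  {3,4}:2  {3,5}:2  {4,5}:2
  |U|=3: {0,2,4}:1  {1,3,4}:3  {1,3,5}:3  {2,3,4}:3  {2,4,5}:3  {3,4,5}:6
  |U|=4: {0,2,3,4}:4  {0,2,4,5}:4  {1,2,3,4}:6  {1,3,4,5}:12  {2,3,4,5}:12
  start at 0(s): 30
  start at 1(t): 20
  start at 5(r): 10
sum over floor = 60

60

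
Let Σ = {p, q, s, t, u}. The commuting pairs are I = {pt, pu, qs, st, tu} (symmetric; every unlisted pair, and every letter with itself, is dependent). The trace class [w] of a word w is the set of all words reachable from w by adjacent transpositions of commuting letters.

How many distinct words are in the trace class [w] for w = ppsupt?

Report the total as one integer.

piece 0:p — minimal
piece 1:p rests on {0:p}
piece 2:s rests on {1:p}
piece 3:u rests on {2:s}
piece 4:p rests on {2:s}
piece 5:t — minimal
minimal pieces: {0:p, 5:t}
ways to finish when only these pieces remain (= sum over removing one remaining piece with nothing left below it):
  1 left: {3}→1  {4}→1  {5}→1
  2 left: {3,4}→2  {3,5}→2  {4,5}→2
  3 left: {2,3,4}→2  {3,4,5}→6
  4 left: {1,2,3,4}→2  {2,3,4,5}→8
  placing 0:p first → 10 extensions
  placing 5:t first → 2 extensions
total linear extensions = 12

12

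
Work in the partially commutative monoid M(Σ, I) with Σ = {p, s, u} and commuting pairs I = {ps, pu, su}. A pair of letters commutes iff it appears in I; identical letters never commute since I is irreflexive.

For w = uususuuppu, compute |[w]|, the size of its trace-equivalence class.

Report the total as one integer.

piece 0:u — minimal
piece 1:u rests on {0:u}
piece 2:s — minimal
piece 3:u rests on {1:u}
piece 4:s rests on {2:s}
piece 5:u rests on {3:u}
piece 6:u rests on {5:u}
piece 7:p — minimal
piece 8:p rests on {7:p}
piece 9:u rests on {6:u}
minimal pieces: {0:u, 2:s, 7:p}
ways to finish when only these pieces remain (= sum over removing one remaining piece with nothing left below it):
  1 left: {4}→1  {8}→1  {9}→1
  2 left: {2,4}→1  {4,8}→2  {4,9}→2  {6,9}→1  {7,8}→1  {8,9}→2
  3 left: {2,4,8}→3  {2,4,9}→3  {4,6,9}→3  {4,7,8}→3  {4,8,9}→6  {5,6,9}→1  {6,8,9}→3  {7,8,9}→3
  4 left: {2,4,6,9}→6  {2,4,7,8}→6  {2,4,8,9}→12  {3,5,6,9}→1  {4,5,6,9}→4  {4,6,8,9}→12  {4,7,8,9}→12  {5,6,8,9}→4  {6,7,8,9}→6
  5 left: {1,3,5,6,9}→1  {2,4,5,6,9}→10  {2,4,6,8,9}→30  {2,4,7,8,9}→30  {3,4,5,6,9}→5  {3,5,6,8,9}→5  {4,5,6,8,9}→20  {4,6,7,8,9}→30  {5,6,7,8,9}→10
  6 left: {0,1,3,5,6,9}→1  {1,3,4,5,6,9}→6  {1,3,5,6,8,9}→6  {2,3,4,5,6,9}→15  {2,4,5,6,8,9}→60  {2,4,6,7,8,9}→90  {3,4,5,6,8,9}→30  {3,5,6,7,8,9}→15  {4,5,6,7,8,9}→60
  7 left: {0,1,3,4,5,6,9}→7  {0,1,3,5,6,8,9}→7  {1,2,3,4,5,6,9}→21  {1,3,4,5,6,8,9}→42  {1,3,5,6,7,8,9}→21  {2,3,4,5,6,8,9}→105  {2,4,5,6,7,8,9}→210  {3,4,5,6,7,8,9}→105
  8 left: {0,1,2,3,4,5,6,9}→28  {0,1,3,4,5,6,8,9}→56  {0,1,3,5,6,7,8,9}→28  {1,2,3,4,5,6,8,9}→168  {1,3,4,5,6,7,8,9}→168  {2,3,4,5,6,7,8,9}→420
  placing 0:u first → 756 extensions
  placing 2:s first → 252 extensions
  placing 7:p first → 252 extensions
total linear extensions = 1260

1260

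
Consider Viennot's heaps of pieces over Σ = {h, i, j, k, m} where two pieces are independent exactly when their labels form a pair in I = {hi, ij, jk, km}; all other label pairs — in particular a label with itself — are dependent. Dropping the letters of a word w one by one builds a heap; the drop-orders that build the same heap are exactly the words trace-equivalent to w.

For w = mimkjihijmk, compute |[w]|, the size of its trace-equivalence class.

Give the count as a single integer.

0(m) covers ∅
1(i) covers 0:m
2(m) covers 1:i
3(k) covers 1:i
4(j) covers 2:m
5(i) covers 2:m, 3:k
6(h) covers 3:k, 4:j
7(i) covers 5:i
8(j) covers 6:h
9(m) covers 7:i, 8:j
10(k) covers 6:h, 7:i
floor of heap: 0:m
completions by unplaced set U, small U first (add the entries for U minus each lowest piece of U):
  |U|=1: {9}:1  {10}:1
  |U|=2: {8,9}:1  {9,10}:2
  |U|=3: {7,9,10}:2  {8,9,10}:3
  |U|=4: {5,7,9,10}:2  {6,8,9,10}:3  {7,8,9,10}:5
  |U|=5: {4,6,8,9,10}:3  {5,7,8,9,10}:7  {6,7,8,9,10}:8
  |U|=6: {4,6,7,8,9,10}:11  {5,6,7,8,9,10}:15
  |U|=7: {3,5,6,7,8,9,10}:15  {4,5,6,7,8,9,10}:26
  |U|=8: {2,4,5,6,7,8,9,10}:26  {3,4,5,6,7,8,9,10}:41
  |U|=9: {2,3,4,5,6,7,8,9,10}:67
  start at 0(m): 67

67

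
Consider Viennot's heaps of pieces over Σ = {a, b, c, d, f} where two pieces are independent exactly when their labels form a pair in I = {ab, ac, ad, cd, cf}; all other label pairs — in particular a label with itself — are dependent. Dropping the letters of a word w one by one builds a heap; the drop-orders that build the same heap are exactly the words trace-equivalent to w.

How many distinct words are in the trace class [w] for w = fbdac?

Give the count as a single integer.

8

#0=f has no predecessor
#1=b depends on [0:f]
#2=d depends on [1:b]
#3=a depends on [0:f]
#4=c depends on [1:b]
sources: [0:f]
N(rest) = Σ N(rest − s) over sources s of rest; N(one piece) = 1:
  size 1 → [2]=1  [3]=1  [4]=1
  size 2 → [2,3]=2  [2,4]=2  [3,4]=2
  size 3 → [1,2,4]=2  [2,3,4]=6
  first=0(f) contributes 8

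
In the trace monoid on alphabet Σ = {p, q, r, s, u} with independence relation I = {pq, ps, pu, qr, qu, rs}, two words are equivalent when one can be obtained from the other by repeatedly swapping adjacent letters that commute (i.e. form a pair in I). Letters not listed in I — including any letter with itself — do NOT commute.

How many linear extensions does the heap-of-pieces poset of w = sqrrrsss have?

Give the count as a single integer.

56

drop 0:s onto floor
drop 1:q onto {0:s}
drop 2:r onto floor
drop 3:r onto {2:r}
drop 4:r onto {3:r}
drop 5:s onto {1:q}
drop 6:s onto {5:s}
drop 7:s onto {6:s}
ground layer = {0:s, 2:r}
drop-orders for the pieces not yet dropped (sum over which currently-grounded one goes next):
  1 to go: {4} 1  {7} 1
  2 to go: {3,4} 1  {4,7} 2  {6,7} 1
  3 to go: {2,3,4} 1  {3,4,7} 3  {4,6,7} 3  {5,6,7} 1
  4 to go: {1,5,6,7} 1  {2,3,4,7} 4  {3,4,6,7} 6  {4,5,6,7} 4
  5 to go: {0,1,5,6,7} 1  {1,4,5,6,7} 5  {2,3,4,6,7} 10  {3,4,5,6,7} 10
  6 to go: {0,1,4,5,6,7} 6  {1,3,4,5,6,7} 15  {2,3,4,5,6,7} 20
  if 0:s drops first: 35 orders
  if 2:r drops first: 21 orders
heap linearizations: 56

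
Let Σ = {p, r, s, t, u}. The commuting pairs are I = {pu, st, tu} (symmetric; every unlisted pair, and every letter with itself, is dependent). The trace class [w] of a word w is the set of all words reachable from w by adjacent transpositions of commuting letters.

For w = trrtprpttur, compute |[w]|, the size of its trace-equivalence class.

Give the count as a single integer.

4

piece 0:t — minimal
piece 1:r rests on {0:t}
piece 2:r rests on {1:r}
piece 3:t rests on {2:r}
piece 4:p rests on {3:t}
piece 5:r rests on {4:p}
piece 6:p rests on {5:r}
piece 7:t rests on {6:p}
piece 8:t rests on {7:t}
piece 9:u rests on {5:r}
piece 10:r rests on {8:t, 9:u}
minimal pieces: {0:t}
ways to finish when only these pieces remain (= sum over removing one remaining piece with nothing left below it):
  1 left: {10}→1
  2 left: {8,10}→1  {9,10}→1
  3 left: {7,8,10}→1  {8,9,10}→2
  4 left: {6,7,8,10}→1  {7,8,9,10}→3
  5 left: {6,7,8,9,10}→4
  6 left: {5,6,7,8,9,10}→4
  7 left: {4,5,6,7,8,9,10}→4
  8 left: {3,4,5,6,7,8,9,10}→4
  9 left: {2,3,4,5,6,7,8,9,10}→4
  placing 0:t first → 4 extensions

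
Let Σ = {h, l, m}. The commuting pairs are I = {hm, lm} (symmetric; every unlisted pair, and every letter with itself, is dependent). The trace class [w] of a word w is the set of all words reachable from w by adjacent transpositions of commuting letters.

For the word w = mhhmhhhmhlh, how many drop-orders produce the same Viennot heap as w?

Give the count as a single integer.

piece 0:m — minimal
piece 1:h — minimal
piece 2:h rests on {1:h}
piece 3:m rests on {0:m}
piece 4:h rests on {2:h}
piece 5:h rests on {4:h}
piece 6:h rests on {5:h}
piece 7:m rests on {3:m}
piece 8:h rests on {6:h}
piece 9:l rests on {8:h}
piece 10:h rests on {9:l}
minimal pieces: {0:m, 1:h}
ways to finish when only these pieces remain (= sum over removing one remaining piece with nothing left below it):
  1 left: {7}→1  {10}→1
  2 left: {3,7}→1  {7,10}→2  {9,10}→1
  3 left: {0,3,7}→1  {3,7,10}→3  {7,9,10}→3  {8,9,10}→1
  4 left: {0,3,7,10}→4  {3,7,9,10}→6  {6,8,9,10}→1  {7,8,9,10}→4
  5 left: {0,3,7,9,10}→10  {3,7,8,9,10}→10  {5,6,8,9,10}→1  {6,7,8,9,10}→5
  6 left: {0,3,7,8,9,10}→20  {3,6,7,8,9,10}→15  {4,5,6,8,9,10}→1  {5,6,7,8,9,10}→6
  7 left: {0,3,6,7,8,9,10}→35  {2,4,5,6,8,9,10}→1  {3,5,6,7,8,9,10}→21  {4,5,6,7,8,9,10}→7
  8 left: {0,3,5,6,7,8,9,10}→56  {1,2,4,5,6,8,9,10}→1  {2,4,5,6,7,8,9,10}→8  {3,4,5,6,7,8,9,10}→28
  9 left: {0,3,4,5,6,7,8,9,10}→84  {1,2,4,5,6,7,8,9,10}→9  {2,3,4,5,6,7,8,9,10}→36
  placing 0:m first → 45 extensions
  placing 1:h first → 120 extensions
total linear extensions = 165

165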